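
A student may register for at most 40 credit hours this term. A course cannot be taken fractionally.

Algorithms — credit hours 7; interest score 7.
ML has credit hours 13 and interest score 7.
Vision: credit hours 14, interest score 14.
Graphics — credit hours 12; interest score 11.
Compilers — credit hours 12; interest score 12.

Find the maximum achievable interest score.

Treat it as a binary knapsack problem.
Take Vision, Graphics, and Compilers: credit hours 14 + 12 + 12 = 38 ≤ 40, interest score 14 + 11 + 12 = 37.
No other feasible combination does better.

37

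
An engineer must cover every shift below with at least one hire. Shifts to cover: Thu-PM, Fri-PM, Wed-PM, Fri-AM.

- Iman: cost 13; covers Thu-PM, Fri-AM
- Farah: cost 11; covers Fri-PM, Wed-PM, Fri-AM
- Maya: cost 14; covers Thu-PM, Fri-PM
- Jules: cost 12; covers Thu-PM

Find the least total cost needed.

23

Choose Farah and Jules: together they cover Thu-PM, Fri-PM, Wed-PM, Fri-AM — every shift.
Total cost: 11 + 12 = 23.
No cover costs less than 23.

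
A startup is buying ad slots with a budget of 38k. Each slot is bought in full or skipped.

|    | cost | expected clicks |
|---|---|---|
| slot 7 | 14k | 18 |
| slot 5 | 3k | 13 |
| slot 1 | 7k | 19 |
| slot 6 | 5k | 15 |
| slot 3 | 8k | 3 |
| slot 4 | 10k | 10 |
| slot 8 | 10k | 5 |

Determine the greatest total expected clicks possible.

68

Treat it as a binary knapsack problem.
slot 7 + slot 5 + slot 1 + slot 6 + slot 3: cost 14 + 3 + 7 + 5 + 8 = 37 ≤ 38, expected clicks 18 + 13 + 19 + 15 + 3 = 68.
slot 5 + slot 1 + slot 6 + slot 4 + slot 8: cost 3 + 7 + 5 + 10 + 10 = 35 ≤ 38, expected clicks 13 + 19 + 15 + 10 + 5 = 62.
slot 7 + slot 5 + slot 1 + slot 6: cost 14 + 3 + 7 + 5 = 29 ≤ 38, expected clicks 18 + 13 + 19 + 15 = 65.
Best is slot 7, slot 5, slot 1, slot 6, and slot 3 with total expected clicks 68.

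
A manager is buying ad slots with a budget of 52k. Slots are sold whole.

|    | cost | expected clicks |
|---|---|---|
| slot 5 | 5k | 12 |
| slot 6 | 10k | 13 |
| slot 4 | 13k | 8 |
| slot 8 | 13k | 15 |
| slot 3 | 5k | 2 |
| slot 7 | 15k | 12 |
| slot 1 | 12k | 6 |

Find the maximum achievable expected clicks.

54

Allowing fractional choices, the relaxed optimum would be about 57.5, but ad slots are indivisible.
slot 5 + slot 6 + slot 4 + slot 8 + slot 3: cost 5 + 10 + 13 + 13 + 5 = 46 ≤ 52, expected clicks 12 + 13 + 8 + 15 + 2 = 50.
slot 5 + slot 6 + slot 8 + slot 3 + slot 7: cost 5 + 10 + 13 + 5 + 15 = 48 ≤ 52, expected clicks 12 + 13 + 15 + 2 + 12 = 54.
slot 5 + slot 6 + slot 8 + slot 7: cost 5 + 10 + 13 + 15 = 43 ≤ 52, expected clicks 12 + 13 + 15 + 12 = 52.
Best is slot 5, slot 6, slot 8, slot 3, and slot 7 with total expected clicks 54.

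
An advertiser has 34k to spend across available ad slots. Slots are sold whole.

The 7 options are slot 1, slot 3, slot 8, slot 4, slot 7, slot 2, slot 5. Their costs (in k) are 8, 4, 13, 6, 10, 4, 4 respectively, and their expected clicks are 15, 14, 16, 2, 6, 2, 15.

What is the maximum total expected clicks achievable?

62

Allowing fractional choices, the relaxed optimum would be about 63.0, but ad slots are indivisible.
slot 1 + slot 3 + slot 8 + slot 2 + slot 5: cost 8 + 4 + 13 + 4 + 4 = 33 ≤ 34, expected clicks 15 + 14 + 16 + 2 + 15 = 62.
slot 1 + slot 3 + slot 7 + slot 2 + slot 5: cost 8 + 4 + 10 + 4 + 4 = 30 ≤ 34, expected clicks 15 + 14 + 6 + 2 + 15 = 52.
slot 1 + slot 3 + slot 8 + slot 5: cost 8 + 4 + 13 + 4 = 29 ≤ 34, expected clicks 15 + 14 + 16 + 15 = 60.
Best is slot 1, slot 3, slot 8, slot 2, and slot 5 with total expected clicks 62.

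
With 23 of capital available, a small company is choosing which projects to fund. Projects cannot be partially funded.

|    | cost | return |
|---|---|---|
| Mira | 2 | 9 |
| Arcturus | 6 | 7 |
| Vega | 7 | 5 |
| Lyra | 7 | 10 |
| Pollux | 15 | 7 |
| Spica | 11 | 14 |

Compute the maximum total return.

33

This is a 0-1 knapsack instance.
Take Mira, Lyra, and Spica: cost 2 + 7 + 11 = 20 ≤ 23, return 9 + 10 + 14 = 33.
No other feasible combination does better.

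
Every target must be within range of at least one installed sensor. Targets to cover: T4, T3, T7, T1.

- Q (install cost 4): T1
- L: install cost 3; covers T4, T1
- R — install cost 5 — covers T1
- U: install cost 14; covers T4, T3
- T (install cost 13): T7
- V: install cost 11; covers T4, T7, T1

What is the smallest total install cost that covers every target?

The greedy cost-per-new-target heuristic would pick L, V, and U for 28, but a cheaper cover exists.
Choose U and V: together they cover T4, T3, T7, T1 — every target.
Total install cost: 14 + 11 = 25.
No cover costs less than 25.

25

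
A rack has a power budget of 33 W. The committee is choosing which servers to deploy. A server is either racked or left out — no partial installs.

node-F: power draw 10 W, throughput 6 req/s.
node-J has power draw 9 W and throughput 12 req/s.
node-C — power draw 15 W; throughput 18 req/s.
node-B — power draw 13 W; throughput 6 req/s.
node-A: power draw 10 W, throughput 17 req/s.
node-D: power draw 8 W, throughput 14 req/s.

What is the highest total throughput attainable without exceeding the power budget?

Take node-C, node-A, and node-D: power draw 15 + 10 + 8 = 33 ≤ 33, throughput 18 + 17 + 14 = 49.
No other feasible combination does better.

49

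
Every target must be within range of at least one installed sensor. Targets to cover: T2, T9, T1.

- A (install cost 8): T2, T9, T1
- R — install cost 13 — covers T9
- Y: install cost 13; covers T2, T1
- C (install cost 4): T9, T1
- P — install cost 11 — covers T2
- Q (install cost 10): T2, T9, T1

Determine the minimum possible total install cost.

8

This is a weighted set-cover instance.
The greedy cost-per-new-target heuristic would pick C and A for 12, but a cheaper cover exists.
A alone covers T2, T9, T1 — every target.
Total install cost: 8.
No cover costs less than 8.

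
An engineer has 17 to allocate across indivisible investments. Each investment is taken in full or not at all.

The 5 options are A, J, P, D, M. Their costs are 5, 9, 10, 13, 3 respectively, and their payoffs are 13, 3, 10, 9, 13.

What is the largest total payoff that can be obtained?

29

Take A, J, and M: cost 5 + 9 + 3 = 17 ≤ 17, payoff 13 + 3 + 13 = 29.
No other feasible combination does better.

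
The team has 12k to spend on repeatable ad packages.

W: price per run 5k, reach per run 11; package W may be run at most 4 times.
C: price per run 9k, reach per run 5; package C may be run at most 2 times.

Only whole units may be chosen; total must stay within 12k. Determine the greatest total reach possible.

2×W: price 10 ≤ 12, reach 2·11 = 22.
1×W: price 5 ≤ 12, reach 1·11 = 11.
Best is 22.

22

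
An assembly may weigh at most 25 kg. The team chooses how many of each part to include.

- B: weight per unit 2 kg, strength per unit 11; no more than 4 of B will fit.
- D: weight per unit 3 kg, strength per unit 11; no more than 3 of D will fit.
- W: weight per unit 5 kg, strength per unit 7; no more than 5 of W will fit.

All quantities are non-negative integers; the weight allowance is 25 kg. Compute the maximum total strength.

This is a bounded integer knapsack.
4×B, 3×D, and 1×W: weight 22 ≤ 25, strength 4·11 + 3·11 + 1·7 = 84.
3×B, 3×D, and 2×W: weight 25 ≤ 25, strength 3·11 + 3·11 + 2·7 = 80.
Best is 84.

84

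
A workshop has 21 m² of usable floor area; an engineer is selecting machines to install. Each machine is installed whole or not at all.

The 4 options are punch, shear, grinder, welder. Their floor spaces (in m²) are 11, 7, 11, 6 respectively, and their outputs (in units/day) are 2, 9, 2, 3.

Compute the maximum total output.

12

This is an integer program with binary decision variables.
Allowing fractional choices, the relaxed optimum would be about 13.5, but machines are indivisible.
shear + grinder: floor space 7 + 11 = 18 ≤ 21, output 9 + 2 = 11.
punch + shear: floor space 11 + 7 = 18 ≤ 21, output 2 + 9 = 11.
shear + welder: floor space 7 + 6 = 13 ≤ 21, output 9 + 3 = 12.
Best is shear and welder with total output 12.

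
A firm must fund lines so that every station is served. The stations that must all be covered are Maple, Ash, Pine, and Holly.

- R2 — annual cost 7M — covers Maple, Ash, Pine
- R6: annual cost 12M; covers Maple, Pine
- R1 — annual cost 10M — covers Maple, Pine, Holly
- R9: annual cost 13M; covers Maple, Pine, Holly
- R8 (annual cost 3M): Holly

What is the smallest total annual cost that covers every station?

Choose R2 and R8: together they cover Maple, Ash, Pine, Holly — every station.
Total annual cost: 7 + 3 = 10.
No cover costs less than 10.

10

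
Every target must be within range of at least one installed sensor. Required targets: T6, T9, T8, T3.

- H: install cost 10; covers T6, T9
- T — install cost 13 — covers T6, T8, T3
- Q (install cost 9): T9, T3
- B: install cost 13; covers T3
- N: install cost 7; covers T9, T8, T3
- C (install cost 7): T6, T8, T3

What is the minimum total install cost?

This is a weighted set-cover instance.
Choose N and C: together they cover T6, T9, T8, T3 — every target.
Total install cost: 7 + 7 = 14.
No cover costs less than 14.

14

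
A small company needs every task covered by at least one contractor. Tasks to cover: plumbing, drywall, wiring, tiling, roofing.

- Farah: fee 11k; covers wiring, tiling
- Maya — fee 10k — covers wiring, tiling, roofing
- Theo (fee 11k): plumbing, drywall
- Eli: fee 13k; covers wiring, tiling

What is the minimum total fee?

21

Choose Maya and Theo: together they cover plumbing, drywall, wiring, tiling, roofing — every task.
Total fee: 10 + 11 = 21.
No cover costs less than 21.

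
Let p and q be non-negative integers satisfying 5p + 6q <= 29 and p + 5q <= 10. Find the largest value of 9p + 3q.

Relaxing integrality, the LP optimum is 52.20 at (p,q) = (5.8, 0), which is not an integer point.
(p,q)=(5,0): 5·5+6·0=25≤29, 1·5+5·0=5≤10, objective 45.
(p,q)=(4,1): 5·4+6·1=26≤29, 1·4+5·1=9≤10, objective 39.
(p,q)=(4,0): 5·4+6·0=20≤29, 1·4+5·0=4≤10, objective 36.
The best lattice point is (5,0), giving 45.

45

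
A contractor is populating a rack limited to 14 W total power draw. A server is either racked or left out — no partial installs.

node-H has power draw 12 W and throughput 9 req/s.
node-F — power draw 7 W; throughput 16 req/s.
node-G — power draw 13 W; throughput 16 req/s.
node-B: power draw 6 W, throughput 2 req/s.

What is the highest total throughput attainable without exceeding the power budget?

18

node-F + node-B: power draw 7 + 6 = 13 ≤ 14, throughput 16 + 2 = 18.
node-F: power draw 7 ≤ 14, throughput 16.
Best is node-F and node-B with total throughput 18.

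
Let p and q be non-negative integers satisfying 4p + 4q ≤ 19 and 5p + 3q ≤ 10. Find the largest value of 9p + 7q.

21

Relaxing integrality, the LP optimum is 23.33 at (p,q) = (0, 3.33), which is not an integer point.
(p,q)=(0,3): 4·0+4·3=12≤19, 5·0+3·3=9≤10, objective 21.
(p,q)=(0,2): 4·0+4·2=8≤19, 5·0+3·2=6≤10, objective 14.
Maximum is 21 at (p,q)=(0,3).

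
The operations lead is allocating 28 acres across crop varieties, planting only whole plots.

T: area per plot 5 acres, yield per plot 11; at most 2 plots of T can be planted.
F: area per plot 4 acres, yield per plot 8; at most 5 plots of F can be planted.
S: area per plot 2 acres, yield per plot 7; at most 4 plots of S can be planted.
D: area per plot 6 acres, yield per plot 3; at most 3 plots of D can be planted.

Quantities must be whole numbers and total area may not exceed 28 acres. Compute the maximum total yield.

Take 5×F and 4×S: area 28 ≤ 28, yield 5·8 + 4·7 = 68.
S has the best ratio (7/2) and is taken to its limit of 4; remaining capacity is filled optimally with the others.

68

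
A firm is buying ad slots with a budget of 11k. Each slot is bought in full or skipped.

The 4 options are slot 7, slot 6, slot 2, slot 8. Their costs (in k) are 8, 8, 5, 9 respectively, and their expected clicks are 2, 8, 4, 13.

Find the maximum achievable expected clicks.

slot 6: cost 8 ≤ 11, expected clicks 8.
slot 8: cost 9 ≤ 11, expected clicks 13.
slot 2: cost 5 ≤ 11, expected clicks 4.
Best is slot 8 with total expected clicks 13.

13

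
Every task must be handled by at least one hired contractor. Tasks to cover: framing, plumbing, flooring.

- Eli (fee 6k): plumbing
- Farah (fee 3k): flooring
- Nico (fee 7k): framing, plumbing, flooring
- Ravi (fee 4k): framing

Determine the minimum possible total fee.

7

Nico alone covers framing, plumbing, flooring — every task.
Total fee: 7.
No cover costs less than 7.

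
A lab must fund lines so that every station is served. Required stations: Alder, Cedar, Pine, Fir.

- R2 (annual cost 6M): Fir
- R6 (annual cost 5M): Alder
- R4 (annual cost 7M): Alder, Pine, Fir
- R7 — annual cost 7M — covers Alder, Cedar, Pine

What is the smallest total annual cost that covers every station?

The greedy cost-per-new-station heuristic would pick R4 and R7 for 14, but a cheaper cover exists.
Choose R2 and R7: together they cover Alder, Cedar, Pine, Fir — every station.
Total annual cost: 6 + 7 = 13.
No cover costs less than 13.

13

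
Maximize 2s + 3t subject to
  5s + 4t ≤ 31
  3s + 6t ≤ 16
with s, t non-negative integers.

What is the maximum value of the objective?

10

(s,t)=(5,0): 5·5+4·0=25≤31, 3·5+6·0=15≤16, objective 10.
(s,t)=(4,0): 5·4+4·0=20≤31, 3·4+6·0=12≤16, objective 8.
No feasible integer point exceeds 10.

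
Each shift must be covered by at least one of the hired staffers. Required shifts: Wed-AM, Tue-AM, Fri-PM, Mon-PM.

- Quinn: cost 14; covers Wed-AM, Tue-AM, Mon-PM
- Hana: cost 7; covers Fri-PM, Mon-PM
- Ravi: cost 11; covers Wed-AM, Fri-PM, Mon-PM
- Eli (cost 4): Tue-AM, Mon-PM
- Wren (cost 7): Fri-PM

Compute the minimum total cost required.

15

Choose Ravi and Eli: together they cover Wed-AM, Tue-AM, Fri-PM, Mon-PM — every shift.
Total cost: 11 + 4 = 15.
No cover costs less than 15.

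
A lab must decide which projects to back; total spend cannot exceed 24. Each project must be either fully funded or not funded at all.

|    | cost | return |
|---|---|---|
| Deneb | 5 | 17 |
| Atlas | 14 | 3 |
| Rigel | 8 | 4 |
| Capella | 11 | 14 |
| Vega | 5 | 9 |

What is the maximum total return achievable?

Deneb + Capella + Vega: cost 5 + 11 + 5 = 21 ≤ 24, return 17 + 14 + 9 = 40.
Deneb + Capella: cost 5 + 11 = 16 ≤ 24, return 17 + 14 = 31.
Deneb + Rigel + Capella: cost 5 + 8 + 11 = 24 ≤ 24, return 17 + 4 + 14 = 35.
Best is Deneb, Capella, and Vega with total return 40.

40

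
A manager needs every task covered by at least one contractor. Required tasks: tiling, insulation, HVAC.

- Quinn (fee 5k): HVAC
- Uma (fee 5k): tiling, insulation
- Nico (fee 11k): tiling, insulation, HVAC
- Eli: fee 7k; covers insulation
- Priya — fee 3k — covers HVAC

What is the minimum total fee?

Choose Uma and Priya: together they cover tiling, insulation, HVAC — every task.
Total fee: 5 + 3 = 8.
No cover costs less than 8.

8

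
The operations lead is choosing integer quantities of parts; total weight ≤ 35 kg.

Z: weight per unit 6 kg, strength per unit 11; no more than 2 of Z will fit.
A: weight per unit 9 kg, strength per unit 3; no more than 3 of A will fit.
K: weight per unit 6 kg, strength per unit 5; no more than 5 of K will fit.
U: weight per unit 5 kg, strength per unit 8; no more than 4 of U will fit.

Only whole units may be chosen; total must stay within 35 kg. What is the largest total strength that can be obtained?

54

This is a bounded integer knapsack.
2×Z, 1×K, and 3×U: weight 33 ≤ 35, strength 2·11 + 1·5 + 3·8 = 51.
2×Z and 4×U: weight 32 ≤ 35, strength 2·11 + 4·8 = 54.
Best is 54.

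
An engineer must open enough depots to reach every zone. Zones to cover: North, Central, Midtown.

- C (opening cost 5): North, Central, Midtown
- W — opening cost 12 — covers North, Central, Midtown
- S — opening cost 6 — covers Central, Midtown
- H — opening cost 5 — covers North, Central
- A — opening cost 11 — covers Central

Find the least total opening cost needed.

C alone covers North, Central, Midtown — every zone.
Total opening cost: 5.
No cover costs less than 5.

5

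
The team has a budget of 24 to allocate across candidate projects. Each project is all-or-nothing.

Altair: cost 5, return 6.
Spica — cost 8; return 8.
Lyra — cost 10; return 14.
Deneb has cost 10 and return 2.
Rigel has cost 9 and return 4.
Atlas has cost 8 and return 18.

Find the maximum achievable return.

Altair + Spica + Atlas: cost 5 + 8 + 8 = 21 ≤ 24, return 6 + 8 + 18 = 32.
Altair + Lyra + Atlas: cost 5 + 10 + 8 = 23 ≤ 24, return 6 + 14 + 18 = 38.
Lyra + Atlas: cost 10 + 8 = 18 ≤ 24, return 14 + 18 = 32.
Best is Altair, Lyra, and Atlas with total return 38.

38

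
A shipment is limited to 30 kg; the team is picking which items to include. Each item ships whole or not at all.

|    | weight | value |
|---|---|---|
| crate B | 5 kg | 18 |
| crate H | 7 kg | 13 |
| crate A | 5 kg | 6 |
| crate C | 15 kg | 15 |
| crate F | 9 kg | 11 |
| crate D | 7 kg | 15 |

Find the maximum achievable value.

57

Allowing fractional choices, the relaxed optimum would be about 59.4, but items are indivisible.
crate B + crate H + crate F + crate D: weight 5 + 7 + 9 + 7 = 28 ≤ 30, value 18 + 13 + 11 + 15 = 57.
crate B + crate A + crate F + crate D: weight 5 + 5 + 9 + 7 = 26 ≤ 30, value 18 + 6 + 11 + 15 = 50.
crate B + crate H + crate A + crate D: weight 5 + 7 + 5 + 7 = 24 ≤ 30, value 18 + 13 + 6 + 15 = 52.
Best is crate B, crate H, crate F, and crate D with total value 57.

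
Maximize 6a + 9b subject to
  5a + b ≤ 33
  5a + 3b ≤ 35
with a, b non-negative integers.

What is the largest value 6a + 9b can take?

The continuous relaxation peaks at (0, 11.7) with value 105.00; rounding to a feasible lattice point costs some objective.
(a,b)=(0,11) is feasible, giving 99.
(a,b)=(1,10) is feasible, giving 96.
(a,b)=(0,10) is feasible, giving 90.
The best lattice point is (0,11), giving 99.

99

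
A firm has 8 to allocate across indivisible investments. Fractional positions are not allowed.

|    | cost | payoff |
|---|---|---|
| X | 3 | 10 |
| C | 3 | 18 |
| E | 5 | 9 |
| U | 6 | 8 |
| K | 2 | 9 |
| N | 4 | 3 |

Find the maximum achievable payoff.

C + K: cost 3 + 2 = 5 ≤ 8, payoff 18 + 9 = 27.
X + C + K: cost 3 + 3 + 2 = 8 ≤ 8, payoff 10 + 18 + 9 = 37.
X + C: cost 3 + 3 = 6 ≤ 8, payoff 10 + 18 = 28.
Best is X, C, and K with total payoff 37.

37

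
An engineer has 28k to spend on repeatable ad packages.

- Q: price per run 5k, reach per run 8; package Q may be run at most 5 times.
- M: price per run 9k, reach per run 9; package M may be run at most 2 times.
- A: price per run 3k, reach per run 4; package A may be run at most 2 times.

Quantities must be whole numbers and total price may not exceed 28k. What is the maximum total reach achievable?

44

Q has the best ratio (8/5); taking only Q gives at most 5×8 = 40 (stopped by the price limit).
Mixing does better — 5×Q and 1×A: price 28 ≤ 28, reach 5·8 + 1·4 = 44.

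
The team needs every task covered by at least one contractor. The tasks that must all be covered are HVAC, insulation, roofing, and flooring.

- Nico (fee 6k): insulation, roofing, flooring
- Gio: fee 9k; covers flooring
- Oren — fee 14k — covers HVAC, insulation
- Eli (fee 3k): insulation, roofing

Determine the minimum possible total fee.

20

This is an integer covering problem.
The greedy cost-per-new-task heuristic would pick Eli, Nico, and Oren for 23, but a cheaper cover exists.
Choose Nico and Oren: together they cover HVAC, insulation, roofing, flooring — every task.
Total fee: 6 + 14 = 20.
No cover costs less than 20.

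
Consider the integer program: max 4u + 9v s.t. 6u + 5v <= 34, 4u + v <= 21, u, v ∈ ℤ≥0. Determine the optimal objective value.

54

The continuous relaxation peaks at (0, 6.8) with value 61.20; rounding to a feasible lattice point costs some objective.
(u,v)=(0,6): 6·0+5·6=30≤34, 4·0+1·6=6≤21, objective 54.
(u,v)=(1,5): 6·1+5·5=31≤34, 4·1+1·5=9≤21, objective 49.
(u,v)=(0,5): 6·0+5·5=25≤34, 4·0+1·5=5≤21, objective 45.
Maximum is 54 at (u,v)=(0,6).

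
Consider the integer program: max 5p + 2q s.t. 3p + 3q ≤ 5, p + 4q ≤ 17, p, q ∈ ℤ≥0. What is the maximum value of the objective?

(p,q)=(1,0): 3·1+3·0=3≤5, 1·1+4·0=1≤17, objective 5.
(p,q)=(0,1): 3·0+3·1=3≤5, 1·0+4·1=4≤17, objective 2.
Maximum is 5 at (p,q)=(1,0).

5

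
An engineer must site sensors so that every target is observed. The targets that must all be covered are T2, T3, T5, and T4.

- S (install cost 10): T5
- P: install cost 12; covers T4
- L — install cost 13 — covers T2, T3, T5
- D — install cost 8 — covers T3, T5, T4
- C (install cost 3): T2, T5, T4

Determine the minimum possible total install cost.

11

Choose D and C: together they cover T2, T3, T5, T4 — every target.
Total install cost: 8 + 3 = 11.
No cover costs less than 11.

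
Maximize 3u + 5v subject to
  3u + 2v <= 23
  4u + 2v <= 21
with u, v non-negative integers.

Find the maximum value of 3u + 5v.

50

Relaxing integrality, the LP optimum is 52.50 at (u,v) = (0, 10.5), which is not an integer point.
(u,v)=(0,10): 3·0+2·10=20≤23, 4·0+2·10=20≤21, objective 50.
(u,v)=(0,9): 3·0+2·9=18≤23, 4·0+2·9=18≤21, objective 45.
The best lattice point is (0,10), giving 50.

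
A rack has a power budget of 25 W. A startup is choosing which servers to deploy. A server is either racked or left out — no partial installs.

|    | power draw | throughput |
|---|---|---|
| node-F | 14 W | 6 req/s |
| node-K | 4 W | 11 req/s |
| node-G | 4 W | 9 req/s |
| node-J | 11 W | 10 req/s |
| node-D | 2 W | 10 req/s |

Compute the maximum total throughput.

40

Allowing fractional choices, the relaxed optimum would be about 41.7, but servers are indivisible.
node-K + node-G + node-J + node-D: power draw 4 + 4 + 11 + 2 = 21 ≤ 25, throughput 11 + 9 + 10 + 10 = 40.
node-F + node-K + node-G + node-D: power draw 14 + 4 + 4 + 2 = 24 ≤ 25, throughput 6 + 11 + 9 + 10 = 36.
Best is node-K, node-G, node-J, and node-D with total throughput 40.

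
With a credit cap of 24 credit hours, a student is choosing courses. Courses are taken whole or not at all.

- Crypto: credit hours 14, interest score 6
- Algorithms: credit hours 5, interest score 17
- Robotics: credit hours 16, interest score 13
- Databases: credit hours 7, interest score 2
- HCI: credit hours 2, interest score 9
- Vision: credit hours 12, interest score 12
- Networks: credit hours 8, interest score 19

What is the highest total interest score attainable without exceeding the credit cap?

47

This is a 0-1 knapsack instance.
Allowing fractional choices, the relaxed optimum would be about 54.0, but courses are indivisible.
HCI + Vision + Networks: credit hours 2 + 12 + 8 = 22 ≤ 24, interest score 9 + 12 + 19 = 40.
Algorithms + Databases + HCI + Networks: credit hours 5 + 7 + 2 + 8 = 22 ≤ 24, interest score 17 + 2 + 9 + 19 = 47.
Algorithms + HCI + Networks: credit hours 5 + 2 + 8 = 15 ≤ 24, interest score 17 + 9 + 19 = 45.
Best is Algorithms, Databases, HCI, and Networks with total interest score 47.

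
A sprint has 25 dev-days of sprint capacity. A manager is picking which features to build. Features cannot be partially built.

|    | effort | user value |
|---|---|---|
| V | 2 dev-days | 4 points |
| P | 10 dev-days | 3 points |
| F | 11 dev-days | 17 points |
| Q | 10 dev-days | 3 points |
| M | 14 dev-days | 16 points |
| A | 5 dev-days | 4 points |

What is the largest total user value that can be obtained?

33

This is a 0-1 knapsack instance.
Take F and M: effort 11 + 14 = 25 ≤ 25, user value 17 + 16 = 33.
No other feasible combination does better.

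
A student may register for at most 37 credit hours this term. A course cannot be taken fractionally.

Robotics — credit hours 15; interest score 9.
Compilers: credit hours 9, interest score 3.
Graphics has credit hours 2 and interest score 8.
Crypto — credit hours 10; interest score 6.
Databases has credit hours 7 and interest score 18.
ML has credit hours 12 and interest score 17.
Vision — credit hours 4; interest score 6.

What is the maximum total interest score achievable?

55

Robotics + Graphics + Databases + ML: credit hours 15 + 2 + 7 + 12 = 36 ≤ 37, interest score 9 + 8 + 18 + 17 = 52.
Graphics + Crypto + Databases + ML + Vision: credit hours 2 + 10 + 7 + 12 + 4 = 35 ≤ 37, interest score 8 + 6 + 18 + 17 + 6 = 55.
Compilers + Graphics + Databases + ML + Vision: credit hours 9 + 2 + 7 + 12 + 4 = 34 ≤ 37, interest score 3 + 8 + 18 + 17 + 6 = 52.
Best is Graphics, Crypto, Databases, ML, and Vision with total interest score 55.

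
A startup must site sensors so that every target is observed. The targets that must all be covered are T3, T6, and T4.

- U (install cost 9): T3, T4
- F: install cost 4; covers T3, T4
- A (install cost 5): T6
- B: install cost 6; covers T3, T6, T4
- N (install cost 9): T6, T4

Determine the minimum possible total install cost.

6

This is a weighted set-cover instance.
The greedy cost-per-new-target heuristic would pick F and A for 9, but a cheaper cover exists.
B alone covers T3, T6, T4 — every target.
Total install cost: 6.
No cover costs less than 6.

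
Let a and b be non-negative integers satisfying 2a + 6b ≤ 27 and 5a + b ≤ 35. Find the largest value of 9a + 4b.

63

(a,b)=(7,0) is feasible, giving 63.
(a,b)=(6,2) is feasible, giving 62.
(a,b)=(6,1) is feasible, giving 58.
The best lattice point is (7,0), giving 63.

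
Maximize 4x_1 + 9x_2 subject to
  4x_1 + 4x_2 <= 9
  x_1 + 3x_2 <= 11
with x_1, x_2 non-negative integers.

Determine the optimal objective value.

18

(x_1,x_2)=(0,2) is feasible, giving 18.
(x_1,x_2)=(1,1) is feasible, giving 13.
The best lattice point is (0,2), giving 18.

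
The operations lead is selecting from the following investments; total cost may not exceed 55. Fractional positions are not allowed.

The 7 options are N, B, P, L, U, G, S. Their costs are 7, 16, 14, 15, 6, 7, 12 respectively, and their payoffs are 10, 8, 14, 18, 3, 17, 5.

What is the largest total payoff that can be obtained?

Allowing fractional choices, the relaxed optimum would be about 65.0, but investments are indivisible.
N + P + L + G + S: cost 7 + 14 + 15 + 7 + 12 = 55 ≤ 55, payoff 10 + 14 + 18 + 17 + 5 = 64.
N + P + L + G: cost 7 + 14 + 15 + 7 = 43 ≤ 55, payoff 10 + 14 + 18 + 17 = 59.
N + P + L + U + G: cost 7 + 14 + 15 + 6 + 7 = 49 ≤ 55, payoff 10 + 14 + 18 + 3 + 17 = 62.
Best is N, P, L, G, and S with total payoff 64.

64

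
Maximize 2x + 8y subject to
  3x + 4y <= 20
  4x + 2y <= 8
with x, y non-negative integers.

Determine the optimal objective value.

32

(x,y)=(0,4): 3·0+4·4=16≤20, 4·0+2·4=8≤8, objective 32.
(x,y)=(0,3): 3·0+4·3=12≤20, 4·0+2·3=6≤8, objective 24.
Maximum is 32 at (x,y)=(0,4).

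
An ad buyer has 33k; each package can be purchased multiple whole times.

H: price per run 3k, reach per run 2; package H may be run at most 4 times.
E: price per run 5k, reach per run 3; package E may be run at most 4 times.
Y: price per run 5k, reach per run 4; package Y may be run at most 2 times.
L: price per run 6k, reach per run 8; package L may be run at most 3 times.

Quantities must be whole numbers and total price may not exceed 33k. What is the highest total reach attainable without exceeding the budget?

Take 1×E, 2×Y, and 3×L: price 33 ≤ 33, reach 1·3 + 2·4 + 3·8 = 35.
L has the best ratio (8/6) and is taken to its limit of 3; remaining capacity is filled optimally with the others.

35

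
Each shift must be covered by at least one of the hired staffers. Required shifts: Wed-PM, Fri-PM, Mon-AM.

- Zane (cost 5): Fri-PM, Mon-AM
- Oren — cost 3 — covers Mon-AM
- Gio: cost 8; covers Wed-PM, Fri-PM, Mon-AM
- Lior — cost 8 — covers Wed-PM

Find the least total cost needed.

8

This is a weighted set-cover instance.
The greedy cost-per-new-shift heuristic would pick Zane and Gio for 13, but a cheaper cover exists.
Gio alone covers Wed-PM, Fri-PM, Mon-AM — every shift.
Total cost: 8.
No cover costs less than 8.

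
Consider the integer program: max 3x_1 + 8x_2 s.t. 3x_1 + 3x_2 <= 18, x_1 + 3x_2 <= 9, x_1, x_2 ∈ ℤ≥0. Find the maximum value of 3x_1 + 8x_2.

25

Relaxing integrality, the LP optimum is 25.50 at (x_1,x_2) = (4.5, 1.5), which is not an integer point.
(x_1,x_2)=(3,2): 3·3+3·2=15≤18, 1·3+3·2=9≤9, objective 25.
(x_1,x_2)=(5,1): 3·5+3·1=18≤18, 1·5+3·1=8≤9, objective 23.
(x_1,x_2)=(2,2): 3·2+3·2=12≤18, 1·2+3·2=8≤9, objective 22.
Maximum is 25 at (x_1,x_2)=(3,2).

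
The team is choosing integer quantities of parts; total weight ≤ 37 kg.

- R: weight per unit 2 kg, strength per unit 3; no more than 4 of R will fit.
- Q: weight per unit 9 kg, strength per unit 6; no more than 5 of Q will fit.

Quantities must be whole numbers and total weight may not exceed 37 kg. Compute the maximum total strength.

R has the best ratio (3/2); taking only R gives at most 4×3 = 12 (stopped by the supply cap of 4).
Mixing does better — 4×R and 3×Q: weight 35 ≤ 37, strength 4·3 + 3·6 = 30.

30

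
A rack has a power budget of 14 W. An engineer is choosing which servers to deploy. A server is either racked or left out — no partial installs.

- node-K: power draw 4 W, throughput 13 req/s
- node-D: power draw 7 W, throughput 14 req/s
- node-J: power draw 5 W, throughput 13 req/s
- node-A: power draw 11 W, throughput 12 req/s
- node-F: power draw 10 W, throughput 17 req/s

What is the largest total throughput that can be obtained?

30

Take node-K and node-F: power draw 4 + 10 = 14 ≤ 14, throughput 13 + 17 = 30.
No other feasible combination does better.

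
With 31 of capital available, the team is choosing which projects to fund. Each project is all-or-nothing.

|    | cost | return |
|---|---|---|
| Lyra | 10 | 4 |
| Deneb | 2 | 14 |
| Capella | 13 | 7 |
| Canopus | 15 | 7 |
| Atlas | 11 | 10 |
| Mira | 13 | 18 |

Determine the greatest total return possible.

Allowing fractional choices, the relaxed optimum would be about 44.7, but projects are indivisible.
Deneb + Capella + Mira: cost 2 + 13 + 13 = 28 ≤ 31, return 14 + 7 + 18 = 39.
Deneb + Canopus + Mira: cost 2 + 15 + 13 = 30 ≤ 31, return 14 + 7 + 18 = 39.
Deneb + Atlas + Mira: cost 2 + 11 + 13 = 26 ≤ 31, return 14 + 10 + 18 = 42.
Best is Deneb, Atlas, and Mira with total return 42.

42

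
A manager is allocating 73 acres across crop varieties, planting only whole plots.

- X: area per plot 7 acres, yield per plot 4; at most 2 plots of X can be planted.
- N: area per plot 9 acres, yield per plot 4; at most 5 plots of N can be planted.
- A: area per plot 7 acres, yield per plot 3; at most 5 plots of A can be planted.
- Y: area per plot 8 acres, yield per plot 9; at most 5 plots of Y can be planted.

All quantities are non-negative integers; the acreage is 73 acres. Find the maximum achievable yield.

Take 2×X, 2×N, and 5×Y: area 72 ≤ 73, yield 2·4 + 2·4 + 5·9 = 61.
Y has the best ratio (9/8) and is taken to its limit of 5; remaining capacity is filled optimally with the others.

61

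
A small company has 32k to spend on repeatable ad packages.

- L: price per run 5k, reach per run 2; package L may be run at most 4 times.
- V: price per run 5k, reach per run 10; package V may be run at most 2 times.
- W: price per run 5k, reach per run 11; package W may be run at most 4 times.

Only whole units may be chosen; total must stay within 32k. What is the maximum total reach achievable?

1×L, 1×V, and 4×W: price 30 ≤ 32, reach 1·2 + 1·10 + 4·11 = 56.
2×V and 4×W: price 30 ≤ 32, reach 2·10 + 4·11 = 64.
Best is 64.

64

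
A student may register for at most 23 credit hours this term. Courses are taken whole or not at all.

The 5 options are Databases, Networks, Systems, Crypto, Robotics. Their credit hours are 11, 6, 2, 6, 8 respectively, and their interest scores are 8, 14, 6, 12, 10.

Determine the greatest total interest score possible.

42

Networks + Systems + Crypto + Robotics: credit hours 6 + 2 + 6 + 8 = 22 ≤ 23, interest score 14 + 6 + 12 + 10 = 42.
Networks + Crypto + Robotics: credit hours 6 + 6 + 8 = 20 ≤ 23, interest score 14 + 12 + 10 = 36.
Best is Networks, Systems, Crypto, and Robotics with total interest score 42.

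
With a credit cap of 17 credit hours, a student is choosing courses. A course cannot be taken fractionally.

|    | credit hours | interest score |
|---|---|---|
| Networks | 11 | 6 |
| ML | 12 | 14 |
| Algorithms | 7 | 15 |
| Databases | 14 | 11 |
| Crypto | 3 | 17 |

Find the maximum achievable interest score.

32

This is an integer program with binary decision variables.
Allowing fractional choices, the relaxed optimum would be about 40.2, but courses are indivisible.
Algorithms + Crypto: credit hours 7 + 3 = 10 ≤ 17, interest score 15 + 17 = 32.
ML + Crypto: credit hours 12 + 3 = 15 ≤ 17, interest score 14 + 17 = 31.
Best is Algorithms and Crypto with total interest score 32.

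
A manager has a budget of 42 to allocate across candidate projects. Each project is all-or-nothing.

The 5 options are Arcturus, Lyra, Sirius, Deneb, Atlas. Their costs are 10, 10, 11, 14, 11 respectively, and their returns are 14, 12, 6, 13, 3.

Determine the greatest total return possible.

This is a 0-1 knapsack instance.
Take Arcturus, Lyra, and Deneb: cost 10 + 10 + 14 = 34 ≤ 42, return 14 + 12 + 13 = 39.
No other feasible combination does better.

39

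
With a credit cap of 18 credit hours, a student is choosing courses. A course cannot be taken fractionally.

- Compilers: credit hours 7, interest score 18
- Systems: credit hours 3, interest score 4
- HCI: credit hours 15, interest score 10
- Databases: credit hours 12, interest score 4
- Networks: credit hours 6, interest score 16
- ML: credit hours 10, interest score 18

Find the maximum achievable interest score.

38

Take Compilers, Systems, and Networks: credit hours 7 + 3 + 6 = 16 ≤ 18, interest score 18 + 4 + 16 = 38.
No other feasible combination does better.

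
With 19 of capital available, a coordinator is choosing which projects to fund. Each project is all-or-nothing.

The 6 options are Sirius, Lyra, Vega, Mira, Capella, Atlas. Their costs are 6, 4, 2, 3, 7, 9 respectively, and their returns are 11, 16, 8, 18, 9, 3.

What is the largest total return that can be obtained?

53

Treat it as a binary knapsack problem.
Take Sirius, Lyra, Vega, and Mira: cost 6 + 4 + 2 + 3 = 15 ≤ 19, return 11 + 16 + 8 + 18 = 53.
No other feasible combination does better.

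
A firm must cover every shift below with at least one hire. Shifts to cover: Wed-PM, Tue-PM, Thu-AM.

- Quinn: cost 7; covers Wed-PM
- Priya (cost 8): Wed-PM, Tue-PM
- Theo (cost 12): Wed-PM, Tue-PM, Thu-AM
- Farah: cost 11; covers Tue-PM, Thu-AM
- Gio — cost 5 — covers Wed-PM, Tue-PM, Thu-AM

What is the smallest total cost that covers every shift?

5

Gio alone covers Wed-PM, Tue-PM, Thu-AM — every shift.
Total cost: 5.
No cover costs less than 5.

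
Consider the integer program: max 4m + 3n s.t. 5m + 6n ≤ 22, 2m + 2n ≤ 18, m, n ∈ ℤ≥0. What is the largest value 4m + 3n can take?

16

(m,n)=(4,0) is feasible, giving 16.
(m,n)=(3,1) is feasible, giving 15.
Maximum is 16 at (m,n)=(4,0).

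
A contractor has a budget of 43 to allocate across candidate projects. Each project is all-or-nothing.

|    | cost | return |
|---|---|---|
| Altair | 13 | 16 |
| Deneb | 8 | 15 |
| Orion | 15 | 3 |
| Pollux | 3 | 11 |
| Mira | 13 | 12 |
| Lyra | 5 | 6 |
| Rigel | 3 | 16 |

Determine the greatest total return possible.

70

Altair + Deneb + Mira + Lyra + Rigel: cost 13 + 8 + 13 + 5 + 3 = 42 ≤ 43, return 16 + 15 + 12 + 6 + 16 = 65.
Altair + Deneb + Pollux + Lyra + Rigel: cost 13 + 8 + 3 + 5 + 3 = 32 ≤ 43, return 16 + 15 + 11 + 6 + 16 = 64.
Altair + Deneb + Pollux + Mira + Rigel: cost 13 + 8 + 3 + 13 + 3 = 40 ≤ 43, return 16 + 15 + 11 + 12 + 16 = 70.
Best is Altair, Deneb, Pollux, Mira, and Rigel with total return 70.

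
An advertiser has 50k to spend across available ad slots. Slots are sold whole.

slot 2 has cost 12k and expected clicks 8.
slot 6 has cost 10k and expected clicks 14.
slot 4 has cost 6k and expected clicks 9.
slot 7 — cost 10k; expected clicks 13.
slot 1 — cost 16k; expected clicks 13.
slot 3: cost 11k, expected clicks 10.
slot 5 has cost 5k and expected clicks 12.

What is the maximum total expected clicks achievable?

61

slot 6 + slot 4 + slot 7 + slot 1 + slot 5: cost 10 + 6 + 10 + 16 + 5 = 47 ≤ 50, expected clicks 14 + 9 + 13 + 13 + 12 = 61.
slot 6 + slot 4 + slot 7 + slot 3 + slot 5: cost 10 + 6 + 10 + 11 + 5 = 42 ≤ 50, expected clicks 14 + 9 + 13 + 10 + 12 = 58.
Best is slot 6, slot 4, slot 7, slot 1, and slot 5 with total expected clicks 61.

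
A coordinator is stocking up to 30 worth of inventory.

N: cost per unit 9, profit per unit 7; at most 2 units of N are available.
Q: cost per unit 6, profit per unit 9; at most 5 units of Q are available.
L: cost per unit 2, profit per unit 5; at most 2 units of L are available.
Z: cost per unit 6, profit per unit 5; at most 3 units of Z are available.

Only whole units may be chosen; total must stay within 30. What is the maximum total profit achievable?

46

L has the best ratio (5/2); taking only L gives at most 2×5 = 10 (stopped by the supply cap of 2).
Mixing does better — 4×Q and 2×L: cost 28 ≤ 30, profit 4·9 + 2·5 = 46.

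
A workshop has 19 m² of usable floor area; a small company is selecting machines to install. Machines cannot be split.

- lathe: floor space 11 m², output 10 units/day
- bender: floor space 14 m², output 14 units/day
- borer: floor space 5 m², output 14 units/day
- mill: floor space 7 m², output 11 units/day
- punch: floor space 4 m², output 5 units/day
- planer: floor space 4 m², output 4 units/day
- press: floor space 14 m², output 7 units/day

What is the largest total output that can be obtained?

30

Allowing fractional choices, the relaxed optimum would be about 33.0, but machines are indivisible.
borer + mill + punch: floor space 5 + 7 + 4 = 16 ≤ 19, output 14 + 11 + 5 = 30.
borer + mill + planer: floor space 5 + 7 + 4 = 16 ≤ 19, output 14 + 11 + 4 = 29.
Best is borer, mill, and punch with total output 30.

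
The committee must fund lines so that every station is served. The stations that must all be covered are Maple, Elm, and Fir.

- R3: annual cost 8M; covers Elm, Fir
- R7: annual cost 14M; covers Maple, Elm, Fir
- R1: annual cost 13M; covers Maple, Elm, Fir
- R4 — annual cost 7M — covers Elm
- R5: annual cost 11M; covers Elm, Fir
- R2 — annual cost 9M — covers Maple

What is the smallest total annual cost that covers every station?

13

R1 alone covers Maple, Elm, Fir — every station.
Total annual cost: 13.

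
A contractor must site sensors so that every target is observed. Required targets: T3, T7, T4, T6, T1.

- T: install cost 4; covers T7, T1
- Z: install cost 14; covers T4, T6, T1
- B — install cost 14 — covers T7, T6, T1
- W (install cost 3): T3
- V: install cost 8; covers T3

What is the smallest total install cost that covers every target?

21

This is a weighted set-cover instance.
Choose T, Z, and W: together they cover T3, T7, T4, T6, T1 — every target.
Total install cost: 4 + 14 + 3 = 21.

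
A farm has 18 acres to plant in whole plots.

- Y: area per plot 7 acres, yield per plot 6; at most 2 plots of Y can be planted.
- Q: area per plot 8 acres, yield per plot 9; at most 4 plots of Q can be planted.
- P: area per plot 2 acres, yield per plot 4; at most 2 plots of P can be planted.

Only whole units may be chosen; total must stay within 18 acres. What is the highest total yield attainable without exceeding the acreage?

P has the best ratio (4/2); taking only P gives at most 2×4 = 8 (stopped by the supply cap of 2).
Mixing does better — 2×Q and 1×P: area 18 ≤ 18, yield 2·9 + 1·4 = 22.

22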